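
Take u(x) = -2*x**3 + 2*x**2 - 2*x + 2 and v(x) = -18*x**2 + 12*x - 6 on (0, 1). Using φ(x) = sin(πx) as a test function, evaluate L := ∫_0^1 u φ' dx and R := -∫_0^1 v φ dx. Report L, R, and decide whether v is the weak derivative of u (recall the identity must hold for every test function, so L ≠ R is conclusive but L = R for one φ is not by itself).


LHS = -24/π^3 + 6/π, RHS = -72/π^3 + 18/π. No, v is not the weak derivative of u.

u(x) = -2*x**3 + 2*x**2 - 2*x + 2, classical derivative u'(x) = -6*x**2 + 4*x - 2.
φ(x) = sin(πx), so φ'(x) = π*cos(π*x).
Note φ(0) = φ(1) = 0, so the boundary term u·φ vanishes.
LHS = ∫_0^1 u(x) φ'(x) dx = ∫_0^1 (-2*π*x^3*cos(π*x) + 2*π*x^2*cos(π*x) - 2*π*x*cos(π*x) + 2*π*cos(π*x)) dx. Term by term:
  ∫_0^1 2*π*cos(π*x) dx = 0;  ∫_0^1 -2*π*x*cos(π*x) dx = 4/π;  ∫_0^1 -2*π*x^3*cos(π*x) dx = -24/π^3 + 6/π;
  ∫_0^1 2*π*x^2*cos(π*x) dx = -4/π.
Sum: 0 + 4/π + -24/π^3 + 6/π − 4/π = -24/π^3 + 6/π.
So LHS = -24/π^3 + 6/π.
∫_0^1 v(x) φ(x) dx = ∫_0^1 (-18*x^2*sin(π*x) + 12*x*sin(π*x) - 6*sin(π*x)) dx. Term by term:
  ∫_0^1 -6*sin(π*x) dx = -12/π;  ∫_0^1 -18*x^2*sin(π*x) dx = -18/π + 72/π^3;  ∫_0^1 12*x*sin(π*x) dx = 12/π.
Sum: -12/π + -18/π + 72/π^3 + 12/π = -18/π + 72/π^3.
So RHS = -∫_0^1 v(x) φ(x) dx = -72/π^3 + 18/π.
LHS − RHS = -12/π + 48/π^3 ≠ 0, so the identity fails.
(For a valid weak derivative the identity must hold for EVERY test function, in particular this one. The failure shows v is NOT the weak derivative of u.)
Correct weak derivative would be u'(x) = -6*x**2 + 4*x - 2.


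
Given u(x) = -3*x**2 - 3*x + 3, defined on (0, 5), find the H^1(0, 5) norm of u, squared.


||u||_{H^1}^2 = 19755/2

The H^1 norm (squared) on an interval (0, L) is
  ||u||_{H^1}^2 = ∫_0^L u(x)^2 dx + ∫_0^L u'(x)^2 dx.
Compute u'(x) = -6*x - 3.
Then u(x)^2 = 9*x**4 + 18*x**3 - 9*x**2 - 18*x + 9 and u'(x)^2 = 36*x**2 + 36*x + 9.
Integrate each monomial from 0 to 5 using ∫_0^5 c·x^n dx = c·5^(n+1)/(n+1):
  ∫_0^5 u(x)^2 dx = ∫_0^5 (9*x^4 + 18*x^3 - 9*x^2 - 18*x + 9) dx. Term by term:
    ∫_0^5 9*x^4 dx = 5625;  ∫_0^5 18*x^3 dx = 5625/2;  ∫_0^5 -9*x^2 dx = -375;
    ∫_0^5 -18*x dx = -225;  ∫_0^5 9 dx = 45.
  Sum: 5625 + 5625/2 − 375 − 225 + 45 = 15765/2.
  ∫_0^5 u'(x)^2 dx = ∫_0^5 (36*x^2 + 36*x + 9) dx. Term by term:
    ∫_0^5 36*x^2 dx = 1500;  ∫_0^5 36*x dx = 450;  ∫_0^5 9 dx = 45.
  Sum: 1500 + 450 + 45 = 1995.
Adding: ||u||_{H^1}^2 = 15765/2 + 1995 = 19755/2.


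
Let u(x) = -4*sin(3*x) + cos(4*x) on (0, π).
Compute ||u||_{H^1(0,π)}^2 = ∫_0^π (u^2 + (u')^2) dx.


||u||_{H^1(0,π)}^2 = 816/7 + 177*π/2

u'(x) = -4*sin(4*x) - 12*cos(3*x).
Expand u² and (u')² and integrate term by term on (0, π), using: for integers n ≥ 1, ∫_0^π sin²(nx) dx = ∫_0^π cos²(nx) dx = π/2; for n ≠ n', ∫_0^π sin(nx)sin(n'x) dx = ∫_0^π cos(nx)cos(n'x) dx = 0; and by product-to-sum, ∫_0^π sin(nx)cos(n'x) dx = ½∫_0^π [sin((n+n')x) + sin((n−n')x)] dx, which is 0 when n+n' is even and 2n/(n²−n'²) when n+n' is odd (it need not vanish on (0, π)).
  u² squared terms: (-4)²·∫sin(3x)² dx = 16·π/2 = 8*π;  (1)²·∫cos(4x)² dx = 1·π/2 = π/2.
  u² cross terms: 2·(-4)·(1)·∫sin(3x)·cos(4x) dx = -8·(-6/7) = 48/7.
  So ∫_0^π u² dx = 8*π + π/2 + 48/7 = 48/7 + 17*π/2.
  (u')² squared terms: (-12)²·∫cos(3x)² dx = 144·π/2 = 72*π;  (-4)²·∫sin(4x)² dx = 16·π/2 = 8*π.
  (u')² cross terms: 2·(-12)·(-4)·∫cos(3x)·sin(4x) dx = 96·(8/7) = 768/7.
  So ∫_0^π (u')² dx = 72*π + 8*π + 768/7 = 768/7 + 80*π.
||u||_{H^1}^2 = (48/7 + 17*π/2) + (768/7 + 80*π) = 816/7 + 177*π/2.


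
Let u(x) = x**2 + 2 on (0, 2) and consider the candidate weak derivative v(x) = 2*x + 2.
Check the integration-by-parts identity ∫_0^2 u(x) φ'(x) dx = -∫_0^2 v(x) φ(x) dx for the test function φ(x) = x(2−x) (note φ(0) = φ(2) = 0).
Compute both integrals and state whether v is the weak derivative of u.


LHS = -8/3, RHS = -16/3. No, v is not the weak derivative of u.

u(x) = x**2 + 2, classical derivative u'(x) = 2*x.
φ(x) = x(2−x), so φ'(x) = 2 - 2*x.
Note φ(0) = φ(2) = 0, so the boundary term u·φ vanishes.
LHS = ∫_0^2 u(x) φ'(x) dx = ∫_0^2 (-2*x^3 + 2*x^2 - 4*x + 4) dx. Term by term:
  ∫_0^2 -2*x^3 dx = -8;  ∫_0^2 2*x^2 dx = 16/3;  ∫_0^2 -4*x dx = -8;
  ∫_0^2 4 dx = 8.
Sum: -8 + 16/3 − 8 + 8 = -8/3.
So LHS = -8/3.
∫_0^2 v(x) φ(x) dx = ∫_0^2 (-2*x^3 + 2*x^2 + 4*x) dx. Term by term:
  ∫_0^2 -2*x^3 dx = -8;  ∫_0^2 2*x^2 dx = 16/3;  ∫_0^2 4*x dx = 8.
Sum: -8 + 16/3 + 8 = 16/3.
So RHS = -∫_0^2 v(x) φ(x) dx = -16/3.
LHS − RHS = 8/3 ≠ 0, so the identity fails.
(For a valid weak derivative the identity must hold for EVERY test function, in particular this one. The failure shows v is NOT the weak derivative of u.)
Correct weak derivative would be u'(x) = 2*x.


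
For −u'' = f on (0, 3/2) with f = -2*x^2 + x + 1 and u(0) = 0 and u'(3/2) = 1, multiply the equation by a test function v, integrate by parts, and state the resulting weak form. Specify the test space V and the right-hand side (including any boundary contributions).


V = {v ∈ H^1(0, 3/2) : v(0) = 0} (test functions vanish at x = 0 where u is specified); weak form: ∫_0^3/2 u'v' dx = ∫_0^3/2 (-2*x^2 + x + 1) v dx + v(3/2) for all v ∈ V.

Multiply both sides by a test function v and integrate from 0 to 3/2:
  ∫_0^3/2 −u''(x) v(x) dx = ∫_0^3/2 f(x) v(x) dx.
Integrate the LHS by parts once:
  ∫_0^3/2 −u'' v dx = −[u'(x) v(x)]_0^3/2 + ∫_0^3/2 u'(x) v'(x) dx.
Thus ∫_0^3/2 u'(x) v'(x) dx = ∫_0^3/2 f(x) v(x) dx + [u'(x) v(x)]_0^3/2.
Choose V so that boundary terms are either known or forced to vanish.
Mixed BC: u(0) = 0 (Dirichlet) and u'(3/2) = 1 (Neumann). Define V = {v ∈ H^1(0, 3/2) : v(0) = 0}. Then [u' v]_0^3/2 = u'(3/2)·v(3/2) − u'(0)·0 = v(3/2).
Weak formulation: find u (satisfying any essential BC) such that ∫_0^3/2 u'(x) v'(x) dx = ∫_0^3/2 f v dx + v(3/2) for all v ∈ V (Dirichlet at 0 absorbed into V; Neumann datum at x = 3/2 contributes the boundary term).
Substituting f(x) = -2*x^2 + x + 1, the right-hand side is ∫_0^3/2 (-2*x^2 + x + 1) v dx + v(3/2).


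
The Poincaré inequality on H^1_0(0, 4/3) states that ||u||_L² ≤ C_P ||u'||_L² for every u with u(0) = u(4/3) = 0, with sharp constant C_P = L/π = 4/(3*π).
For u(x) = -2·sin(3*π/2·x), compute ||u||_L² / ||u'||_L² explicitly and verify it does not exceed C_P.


||u||_L² / ||u'||_L² = 2/(3*π) < C_P = 4/(3*π).

u(x) = -2·sin(3*π/2·x), so u'(x) = -3*π*cos(3*π*x/2).
Writing u(x) = A·sin(kπx/L) with A = -2 and k = 2, use ∫_0^L sin²(kπx/L) dx = L/2 and ∫_0^L cos²(kπx/L) dx = L/2.
u² = 4·sin²(3*π/2·x) and (u')² = 9*π^2·cos²(3*π/2·x), and each of sin², cos² integrates to L/2 = 2/3 over (0, 4/3).
∫_0^4/3 u² dx = 8/3, so ||u||_L² = 2*sqrt(6)/3.
∫_0^4/3 (u')² dx = 6*π^2, so ||u'||_L² = sqrt(6)*π.
Ratio ||u||_L² / ||u'||_L² = 2/(3*π).
Sharp Poincaré constant on H^1_0(0, 4/3) is C_P = L/π = 4/(3*π), achieved by sin(3*π/4·x).
This is the k = 2 harmonic; the ratio L/(kπ) is strictly less than C_P = L/π, consistent with the sharp inequality ||u||_L² ≤ C_P ||u'||_L².


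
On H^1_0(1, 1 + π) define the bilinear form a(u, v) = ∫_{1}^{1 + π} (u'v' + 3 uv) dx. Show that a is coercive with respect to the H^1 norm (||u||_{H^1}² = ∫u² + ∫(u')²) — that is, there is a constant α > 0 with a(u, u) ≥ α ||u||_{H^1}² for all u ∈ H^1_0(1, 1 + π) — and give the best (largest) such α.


α = 1

Coercivity of a(·,·) on H^1_0(1, 1 + π) means a(u, u) ≥ α ||u||_{H^1}² for every u ∈ H^1_0.
The interval has length L = π, and Poincaré/coercivity depend only on L. Here a(u, u) = ∫(u')² + (3)·∫u².
Here c = 3 ≥ 1, so a(u,u) = ∫(u')² + c∫u² ≥ ∫(u')² + ∫u² = ||u||_{H^1}², i.e. α = 1 works. No larger α is possible: a(u,u) ≥ α||u||_{H^1}² means (1−α)∫(u')² ≥ (α−c)∫u², and for the modes u_n = sin(nπ(x−x₀)/L) (x₀ the left endpoint) one has ∫u_n²/∫(u_n')² = (L/(nπ))² → 0, so a(u_n,u_n)/||u_n||_{H^1}² → 1. Hence the optimal constant is α = 1.
Therefore α = 1.


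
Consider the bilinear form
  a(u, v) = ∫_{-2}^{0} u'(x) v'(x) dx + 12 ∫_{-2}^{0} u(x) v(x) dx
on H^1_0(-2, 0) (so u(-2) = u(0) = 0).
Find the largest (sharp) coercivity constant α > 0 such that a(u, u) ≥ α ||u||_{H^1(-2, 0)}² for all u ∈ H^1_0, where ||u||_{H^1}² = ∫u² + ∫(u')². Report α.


α = 1

Coercivity of a(·,·) on H^1_0(-2, 0) means a(u, u) ≥ α ||u||_{H^1}² for every u ∈ H^1_0.
The interval has length L = 2, and Poincaré/coercivity depend only on L. Here a(u, u) = ∫(u')² + (12)·∫u².
Here c = 12 ≥ 1, so a(u,u) = ∫(u')² + c∫u² ≥ ∫(u')² + ∫u² = ||u||_{H^1}², i.e. α = 1 works. No larger α is possible: a(u,u) ≥ α||u||_{H^1}² means (1−α)∫(u')² ≥ (α−c)∫u², and for the modes u_n = sin(nπ(x−x₀)/L) (x₀ the left endpoint) one has ∫u_n²/∫(u_n')² = (L/(nπ))² → 0, so a(u_n,u_n)/||u_n||_{H^1}² → 1. Hence the optimal constant is α = 1.
Therefore α = 1.


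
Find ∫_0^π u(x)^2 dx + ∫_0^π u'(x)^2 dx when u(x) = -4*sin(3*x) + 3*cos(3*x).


||u||_{H^1(0,π)}^2 = 125*π

u'(x) = -9*sin(3*x) - 12*cos(3*x).
Expand u² and (u')² and integrate term by term on (0, π), using: for integers n ≥ 1, ∫_0^π sin²(nx) dx = ∫_0^π cos²(nx) dx = π/2; for n ≠ n', ∫_0^π sin(nx)sin(n'x) dx = ∫_0^π cos(nx)cos(n'x) dx = 0; and by product-to-sum, ∫_0^π sin(nx)cos(n'x) dx = ½∫_0^π [sin((n+n')x) + sin((n−n')x)] dx, which is 0 when n+n' is even and 2n/(n²−n'²) when n+n' is odd (it need not vanish on (0, π)).
  u² squared terms: (-4)²·∫sin(3x)² dx = 16·π/2 = 8*π;  (3)²·∫cos(3x)² dx = 9·π/2 = 9*π/2.
  u² cross terms: 2·(-4)·(3)·∫sin(3x)·cos(3x) dx = -24·(0) = 0.
  So ∫_0^π u² dx = 8*π + 9*π/2 + 0 = 25*π/2.
  (u')² squared terms: (-12)²·∫cos(3x)² dx = 144·π/2 = 72*π;  (-9)²·∫sin(3x)² dx = 81·π/2 = 81*π/2.
  (u')² cross terms: 2·(-12)·(-9)·∫cos(3x)·sin(3x) dx = 216·(0) = 0.
  So ∫_0^π (u')² dx = 72*π + 81*π/2 + 0 = 225*π/2.
||u||_{H^1}^2 = (25*π/2) + (225*π/2) = 125*π.


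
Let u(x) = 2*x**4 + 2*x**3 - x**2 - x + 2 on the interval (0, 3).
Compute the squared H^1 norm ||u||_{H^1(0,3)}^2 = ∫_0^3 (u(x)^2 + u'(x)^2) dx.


||u||_{H^1}^2 = 3201963/70

The H^1 norm (squared) on an interval (0, L) is
  ||u||_{H^1}^2 = ∫_0^L u(x)^2 dx + ∫_0^L u'(x)^2 dx.
Compute u'(x) = 8*x**3 + 6*x**2 - 2*x - 1.
Then u(x)^2 = 4*x**8 + 8*x**7 - 8*x**5 + 5*x**4 + 10*x**3 - 3*x**2 - 4*x + 4 and u'(x)^2 = 64*x**6 + 96*x**5 + 4*x**4 - 40*x**3 - 8*x**2 + 4*x + 1.
Integrate each monomial from 0 to 3 using ∫_0^3 c·x^n dx = c·3^(n+1)/(n+1):
  ∫_0^3 u(x)^2 dx = ∫_0^3 (4*x^8 + 8*x^7 - 8*x^5 + 5*x^4 + 10*x^3 - 3*x^2 - 4*x + 4) dx. Term by term:
    ∫_0^3 4*x^8 dx = 8748;  ∫_0^3 8*x^7 dx = 6561;  ∫_0^3 -8*x^5 dx = -972;
    ∫_0^3 5*x^4 dx = 243;  ∫_0^3 10*x^3 dx = 405/2;  ∫_0^3 -3*x^2 dx = -27;
    ∫_0^3 -4*x dx = -18;  ∫_0^3 4 dx = 12.
  Sum: 8748 + 6561 − 972 + 243 + 405/2 − 27 − 18 + 12 = 29499/2.
  ∫_0^3 u'(x)^2 dx = ∫_0^3 (64*x^6 + 96*x^5 + 4*x^4 - 40*x^3 - 8*x^2 + 4*x + 1) dx. Term by term:
    ∫_0^3 64*x^6 dx = 139968/7;  ∫_0^3 96*x^5 dx = 11664;  ∫_0^3 4*x^4 dx = 972/5;
    ∫_0^3 -40*x^3 dx = -810;  ∫_0^3 -8*x^2 dx = -72;  ∫_0^3 4*x dx = 18;
    ∫_0^3 1 dx = 3.
  Sum: 139968/7 + 11664 + 972/5 − 810 − 72 + 18 + 3 = 1084749/35.
Adding: ||u||_{H^1}^2 = 29499/2 + 1084749/35 = 3201963/70.


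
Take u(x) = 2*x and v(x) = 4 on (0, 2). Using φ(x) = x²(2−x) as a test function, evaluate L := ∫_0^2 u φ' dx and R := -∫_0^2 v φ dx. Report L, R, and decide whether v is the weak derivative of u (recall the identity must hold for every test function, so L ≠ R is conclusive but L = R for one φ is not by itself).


LHS = -8/3, RHS = -16/3. No, v is not the weak derivative of u.

u(x) = 2*x, classical derivative u'(x) = 2.
φ(x) = x²(2−x), so φ'(x) = x*(4 - 3*x).
Note φ(0) = φ(2) = 0, so the boundary term u·φ vanishes.
LHS = ∫_0^2 u(x) φ'(x) dx = ∫_0^2 (-6*x^3 + 8*x^2) dx. Term by term:
  ∫_0^2 -6*x^3 dx = -24;  ∫_0^2 8*x^2 dx = 64/3.
Sum: -24 + 64/3 = -8/3.
So LHS = -8/3.
∫_0^2 v(x) φ(x) dx = ∫_0^2 (-4*x^3 + 8*x^2) dx. Term by term:
  ∫_0^2 -4*x^3 dx = -16;  ∫_0^2 8*x^2 dx = 64/3.
Sum: -16 + 64/3 = 16/3.
So RHS = -∫_0^2 v(x) φ(x) dx = -16/3.
LHS − RHS = 8/3 ≠ 0, so the identity fails.
(For a valid weak derivative the identity must hold for EVERY test function, in particular this one. The failure shows v is NOT the weak derivative of u.)
Correct weak derivative would be u'(x) = 2.


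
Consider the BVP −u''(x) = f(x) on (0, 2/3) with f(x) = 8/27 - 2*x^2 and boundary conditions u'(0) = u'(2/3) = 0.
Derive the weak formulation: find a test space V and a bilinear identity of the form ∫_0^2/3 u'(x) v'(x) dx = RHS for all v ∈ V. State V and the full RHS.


V = H^1(0, 2/3) (no boundary constraint on v; u is determined up to an additive constant); weak form: ∫_0^2/3 u'v' dx = ∫_0^2/3 (8/27 - 2*x^2) v dx for all v ∈ V.

Multiply both sides by a test function v and integrate from 0 to 2/3:
  ∫_0^2/3 −u''(x) v(x) dx = ∫_0^2/3 f(x) v(x) dx.
Integrate the LHS by parts once:
  ∫_0^2/3 −u'' v dx = −[u'(x) v(x)]_0^2/3 + ∫_0^2/3 u'(x) v'(x) dx.
Thus ∫_0^2/3 u'(x) v'(x) dx = ∫_0^2/3 f(x) v(x) dx + [u'(x) v(x)]_0^2/3.
Choose V so that boundary terms are either known or forced to vanish.
u has homogeneous Neumann: u'(0) = u'(2/3) = 0. So [u' v]_0^2/3 = 0·v(2/3) − 0·v(0) = 0 for any v; take V = H^1(0, 2/3).
Weak formulation: find u (satisfying any essential BC) such that ∫_0^2/3 u'(x) v'(x) dx = ∫_0^2/3 f v dx for all v ∈ V (homogeneous Neumann, so boundary terms vanish).
Substituting f(x) = 8/27 - 2*x^2, the right-hand side is ∫_0^2/3 (8/27 - 2*x^2) v dx.
Compatibility check (pure Neumann): taking v ≡ 1 ∈ V gives 0 = ∫_0^2/3 f dx + (0) − (0), i.e. ∫_0^2/3 f dx must equal u'(0) − u'(2/3) = 0. Indeed ∫_0^2/3 (8/27 - 2*x^2) dx = 0, so the data are compatible. The solution is then unique only up to an additive constant (fix it e.g. by requiring ∫_0^2/3 u dx = 0).


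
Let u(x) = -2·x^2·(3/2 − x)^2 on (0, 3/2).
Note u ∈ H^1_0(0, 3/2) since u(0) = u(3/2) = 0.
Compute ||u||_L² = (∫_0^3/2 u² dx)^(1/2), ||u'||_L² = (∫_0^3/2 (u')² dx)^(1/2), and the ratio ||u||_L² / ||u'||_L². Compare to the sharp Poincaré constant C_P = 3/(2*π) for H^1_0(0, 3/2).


||u||_L² / ||u'||_L² = sqrt(3)/4 < C_P = 3/(2*π).

u(x) = -2·x^2·(3/2 − x)^2, so u'(x) = x*(-8*x^2 + 18*x - 9).
u(x) = -2·x^2·(3/2 − x)^2 vanishes at x = 0 and x = 3/2, so u ∈ H^1_0(0, 3/2). Differentiate via the product rule and integrate the resulting polynomials term by term.
  ∫_0^3/2 u² dx = ∫_0^3/2 (4*x^8 - 24*x^7 + 54*x^6 - 54*x^5 + 81*x^4/4) dx. Term by term:
    ∫_0^3/2 4*x^8 dx = 2187/128;  ∫_0^3/2 -24*x^7 dx = -19683/256;  ∫_0^3/2 54*x^6 dx = 59049/448;
    ∫_0^3/2 -54*x^5 dx = -6561/64;  ∫_0^3/2 81*x^4/4 dx = 19683/640.
  Sum: 2187/128 − 19683/256 + 59049/448 − 6561/64 + 19683/640 = 2187/8960.
  ∫_0^3/2 (u')² dx = ∫_0^3/2 (64*x^6 - 288*x^5 + 468*x^4 - 324*x^3 + 81*x^2) dx. Term by term:
    ∫_0^3/2 64*x^6 dx = 2187/14;  ∫_0^3/2 -288*x^5 dx = -2187/4;  ∫_0^3/2 468*x^4 dx = 28431/40;
    ∫_0^3/2 -324*x^3 dx = -6561/16;  ∫_0^3/2 81*x^2 dx = 729/8.
  Sum: 2187/14 − 2187/4 + 28431/40 − 6561/16 + 729/8 = 729/560.
∫_0^3/2 u² dx = 2187/8960, so ||u||_L² = 27*sqrt(105)/560.
∫_0^3/2 (u')² dx = 729/560, so ||u'||_L² = 27*sqrt(35)/140.
Ratio ||u||_L² / ||u'||_L² = sqrt(3)/4.
Sharp Poincaré constant on H^1_0(0, 3/2) is C_P = L/π = 3/(2*π), achieved by sin(2*π/3·x).
A polynomial bump cannot attain the sharp Poincaré constant (only the first sine eigenfunction does), so the ratio is strictly less than C_P, consistent with ||u||_L² ≤ C_P ||u'||_L².


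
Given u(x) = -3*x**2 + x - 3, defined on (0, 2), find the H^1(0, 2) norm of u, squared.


||u||_{H^1}^2 = 2464/15

The H^1 norm (squared) on an interval (0, L) is
  ||u||_{H^1}^2 = ∫_0^L u(x)^2 dx + ∫_0^L u'(x)^2 dx.
Compute u'(x) = 1 - 6*x.
Then u(x)^2 = 9*x**4 - 6*x**3 + 19*x**2 - 6*x + 9 and u'(x)^2 = 36*x**2 - 12*x + 1.
Integrate each monomial from 0 to 2 using ∫_0^2 c·x^n dx = c·2^(n+1)/(n+1):
  ∫_0^2 u(x)^2 dx = ∫_0^2 (9*x^4 - 6*x^3 + 19*x^2 - 6*x + 9) dx. Term by term:
    ∫_0^2 9*x^4 dx = 288/5;  ∫_0^2 -6*x^3 dx = -24;  ∫_0^2 19*x^2 dx = 152/3;
    ∫_0^2 -6*x dx = -12;  ∫_0^2 9 dx = 18.
  Sum: 288/5 − 24 + 152/3 − 12 + 18 = 1354/15.
  ∫_0^2 u'(x)^2 dx = ∫_0^2 (36*x^2 - 12*x + 1) dx. Term by term:
    ∫_0^2 36*x^2 dx = 96;  ∫_0^2 -12*x dx = -24;  ∫_0^2 1 dx = 2.
  Sum: 96 − 24 + 2 = 74.
Adding: ||u||_{H^1}^2 = 1354/15 + 74 = 2464/15.


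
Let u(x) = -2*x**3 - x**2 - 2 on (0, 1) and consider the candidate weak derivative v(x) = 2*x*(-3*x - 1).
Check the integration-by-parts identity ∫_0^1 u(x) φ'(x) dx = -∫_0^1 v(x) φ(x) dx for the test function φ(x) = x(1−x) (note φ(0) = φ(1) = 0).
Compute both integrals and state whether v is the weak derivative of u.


LHS = 7/15, RHS = 7/15. Yes, v = u' weakly.

u(x) = -2*x**3 - x**2 - 2, classical derivative u'(x) = -6*x**2 - 2*x.
φ(x) = x(1−x), so φ'(x) = 1 - 2*x.
Note φ(0) = φ(1) = 0, so the boundary term u·φ vanishes.
LHS = ∫_0^1 u(x) φ'(x) dx = ∫_0^1 (4*x^4 - x^2 + 4*x - 2) dx. Term by term:
  ∫_0^1 4*x^4 dx = 4/5;  ∫_0^1 -x^2 dx = -1/3;  ∫_0^1 4*x dx = 2;
  ∫_0^1 -2 dx = -2.
Sum: 4/5 − 1/3 + 2 − 2 = 7/15.
So LHS = 7/15.
∫_0^1 v(x) φ(x) dx = ∫_0^1 (6*x^4 - 4*x^3 - 2*x^2) dx. Term by term:
  ∫_0^1 6*x^4 dx = 6/5;  ∫_0^1 -4*x^3 dx = -1;  ∫_0^1 -2*x^2 dx = -2/3.
Sum: 6/5 − 1 − 2/3 = -7/15.
So RHS = -∫_0^1 v(x) φ(x) dx = 7/15.
LHS = RHS, so the identity holds for this test φ.
Moreover u is smooth here and v(x) = u'(x) = -6*x**2 - 2*x pointwise, so the identity holds for every test function. Hence v is the weak derivative of u.


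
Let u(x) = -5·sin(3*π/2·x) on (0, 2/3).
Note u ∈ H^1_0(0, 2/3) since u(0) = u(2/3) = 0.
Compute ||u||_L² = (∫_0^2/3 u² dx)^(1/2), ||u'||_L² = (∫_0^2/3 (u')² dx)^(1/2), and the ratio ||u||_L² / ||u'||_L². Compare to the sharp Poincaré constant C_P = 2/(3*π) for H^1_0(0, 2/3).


||u||_L² / ||u'||_L² = 2/(3*π) = C_P.

u(x) = -5·sin(3*π/2·x), so u'(x) = -15*π*cos(3*π*x/2)/2.
Writing u(x) = A·sin(kπx/L) with A = -5 and k = 1, use ∫_0^L sin²(kπx/L) dx = L/2 and ∫_0^L cos²(kπx/L) dx = L/2.
u² = 25·sin²(3*π/2·x) and (u')² = 225*π^2/4·cos²(3*π/2·x), and each of sin², cos² integrates to L/2 = 1/3 over (0, 2/3).
∫_0^2/3 u² dx = 25/3, so ||u||_L² = 5*sqrt(3)/3.
∫_0^2/3 (u')² dx = 75*π^2/4, so ||u'||_L² = 5*sqrt(3)*π/2.
Ratio ||u||_L² / ||u'||_L² = 2/(3*π).
Sharp Poincaré constant on H^1_0(0, 2/3) is C_P = L/π = 2/(3*π), achieved by sin(3*π/2·x).
This is the k = 1 eigenfunction (up to amplitude), so the ratio equals the sharp Poincaré constant exactly.


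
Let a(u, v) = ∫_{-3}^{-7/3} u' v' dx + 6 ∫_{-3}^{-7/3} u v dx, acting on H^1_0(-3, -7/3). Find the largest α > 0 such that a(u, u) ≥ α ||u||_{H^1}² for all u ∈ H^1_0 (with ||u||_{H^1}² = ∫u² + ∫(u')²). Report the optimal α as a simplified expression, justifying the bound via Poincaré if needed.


α = 1

Coercivity of a(·,·) on H^1_0(-3, -7/3) means a(u, u) ≥ α ||u||_{H^1}² for every u ∈ H^1_0.
The interval has length L = 2/3, and Poincaré/coercivity depend only on L. Here a(u, u) = ∫(u')² + (6)·∫u².
Here c = 6 ≥ 1, so a(u,u) = ∫(u')² + c∫u² ≥ ∫(u')² + ∫u² = ||u||_{H^1}², i.e. α = 1 works. No larger α is possible: a(u,u) ≥ α||u||_{H^1}² means (1−α)∫(u')² ≥ (α−c)∫u², and for the modes u_n = sin(nπ(x−x₀)/L) (x₀ the left endpoint) one has ∫u_n²/∫(u_n')² = (L/(nπ))² → 0, so a(u_n,u_n)/||u_n||_{H^1}² → 1. Hence the optimal constant is α = 1.
Therefore α = 1.


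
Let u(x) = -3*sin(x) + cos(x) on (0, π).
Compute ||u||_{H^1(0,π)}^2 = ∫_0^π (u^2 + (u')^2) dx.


||u||_{H^1(0,π)}^2 = 10*π

u'(x) = -sin(x) - 3*cos(x).
Expand u² and (u')² and integrate term by term on (0, π), using: for integers n ≥ 1, ∫_0^π sin²(nx) dx = ∫_0^π cos²(nx) dx = π/2; for n ≠ n', ∫_0^π sin(nx)sin(n'x) dx = ∫_0^π cos(nx)cos(n'x) dx = 0; and by product-to-sum, ∫_0^π sin(nx)cos(n'x) dx = ½∫_0^π [sin((n+n')x) + sin((n−n')x)] dx, which is 0 when n+n' is even and 2n/(n²−n'²) when n+n' is odd (it need not vanish on (0, π)).
  u² squared terms: (-3)²·∫sin(x)² dx = 9·π/2 = 9*π/2;  (1)²·∫cos(x)² dx = 1·π/2 = π/2.
  u² cross terms: 2·(-3)·(1)·∫sin(x)·cos(x) dx = -6·(0) = 0.
  So ∫_0^π u² dx = 9*π/2 + π/2 + 0 = 5*π.
  (u')² squared terms: (-1)²·∫sin(x)² dx = 1·π/2 = π/2;  (-3)²·∫cos(x)² dx = 9·π/2 = 9*π/2.
  (u')² cross terms: 2·(-1)·(-3)·∫sin(x)·cos(x) dx = 6·(0) = 0.
  So ∫_0^π (u')² dx = π/2 + 9*π/2 + 0 = 5*π.
||u||_{H^1}^2 = (5*π) + (5*π) = 10*π.


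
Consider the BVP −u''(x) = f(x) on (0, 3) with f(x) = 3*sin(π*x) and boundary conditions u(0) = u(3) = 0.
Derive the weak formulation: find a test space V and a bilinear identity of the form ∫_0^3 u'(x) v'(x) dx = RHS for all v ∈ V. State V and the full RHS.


V = H^1_0(0, 3) (so v(0) = v(3) = 0); weak form: ∫_0^3 u'v' dx = ∫_0^3 (3*sin(π*x)) v dx for all v ∈ V.

Multiply both sides by a test function v and integrate from 0 to 3:
  ∫_0^3 −u''(x) v(x) dx = ∫_0^3 f(x) v(x) dx.
Integrate the LHS by parts once:
  ∫_0^3 −u'' v dx = −[u'(x) v(x)]_0^3 + ∫_0^3 u'(x) v'(x) dx.
Thus ∫_0^3 u'(x) v'(x) dx = ∫_0^3 f(x) v(x) dx + [u'(x) v(x)]_0^3.
Choose V so that boundary terms are either known or forced to vanish.
u is Dirichlet: u(0) = u(3) = 0. Let V = H^1_0(0, 3); then v(0) = v(3) = 0, and [u' v]_0^3 = 0.
Weak formulation: find u (satisfying any essential BC) such that ∫_0^3 u'(x) v'(x) dx = ∫_0^3 f v dx for all v ∈ V.
Substituting f(x) = 3*sin(π*x), the right-hand side is ∫_0^3 (3*sin(π*x)) v dx.


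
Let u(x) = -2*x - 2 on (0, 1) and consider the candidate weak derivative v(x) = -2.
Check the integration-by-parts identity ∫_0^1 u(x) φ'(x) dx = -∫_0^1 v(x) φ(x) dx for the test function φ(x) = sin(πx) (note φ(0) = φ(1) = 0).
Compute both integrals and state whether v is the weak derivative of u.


LHS = 4/π, RHS = 4/π. Yes, v = u' weakly.

u(x) = -2*x - 2, classical derivative u'(x) = -2.
φ(x) = sin(πx), so φ'(x) = π*cos(π*x).
Note φ(0) = φ(1) = 0, so the boundary term u·φ vanishes.
LHS = ∫_0^1 u(x) φ'(x) dx = ∫_0^1 (-2*π*x*cos(π*x) - 2*π*cos(π*x)) dx. Term by term:
  ∫_0^1 -2*π*cos(π*x) dx = 0;  ∫_0^1 -2*π*x*cos(π*x) dx = 4/π.
Sum: 0 + 4/π = 4/π.
So LHS = 4/π.
∫_0^1 v(x) φ(x) dx = ∫_0^1 (-2*sin(π*x)) dx. Term by term:
  ∫_0^1 -2*sin(π*x) dx = -4/π.
So RHS = -∫_0^1 v(x) φ(x) dx = 4/π.
LHS = RHS, so the identity holds for this test φ.
Moreover u is smooth here and v(x) = u'(x) = -2 pointwise, so the identity holds for every test function. Hence v is the weak derivative of u.


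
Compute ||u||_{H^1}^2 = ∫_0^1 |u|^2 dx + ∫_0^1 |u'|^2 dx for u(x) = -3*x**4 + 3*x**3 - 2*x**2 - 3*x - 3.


||u||_{H^1}^2 = 23249/420

The H^1 norm (squared) on an interval (0, L) is
  ||u||_{H^1}^2 = ∫_0^L u(x)^2 dx + ∫_0^L u'(x)^2 dx.
Compute u'(x) = -12*x**3 + 9*x**2 - 4*x - 3.
Then u(x)^2 = 9*x**8 - 18*x**7 + 21*x**6 + 6*x**5 + 4*x**4 - 6*x**3 + 21*x**2 + 18*x + 9 and u'(x)^2 = 144*x**6 - 216*x**5 + 177*x**4 - 38*x**2 + 24*x + 9.
Integrate each monomial from 0 to 1 using ∫_0^1 c·x^n dx = c·1^(n+1)/(n+1):
  ∫_0^1 u(x)^2 dx = ∫_0^1 (9*x^8 - 18*x^7 + 21*x^6 + 6*x^5 + 4*x^4 - 6*x^3 + 21*x^2 + 18*x + 9) dx. Term by term:
    ∫_0^1 9*x^8 dx = 1;  ∫_0^1 -18*x^7 dx = -9/4;  ∫_0^1 21*x^6 dx = 3;
    ∫_0^1 6*x^5 dx = 1;  ∫_0^1 4*x^4 dx = 4/5;  ∫_0^1 -6*x^3 dx = -3/2;
    ∫_0^1 21*x^2 dx = 7;  ∫_0^1 18*x dx = 9;  ∫_0^1 9 dx = 9.
  Sum: 1 − 9/4 + 3 + 1 + 4/5 − 3/2 + 7 + 9 + 9 = 541/20.
  ∫_0^1 u'(x)^2 dx = ∫_0^1 (144*x^6 - 216*x^5 + 177*x^4 - 38*x^2 + 24*x + 9) dx. Term by term:
    ∫_0^1 144*x^6 dx = 144/7;  ∫_0^1 -216*x^5 dx = -36;  ∫_0^1 177*x^4 dx = 177/5;
    ∫_0^1 -38*x^2 dx = -38/3;  ∫_0^1 24*x dx = 12;  ∫_0^1 9 dx = 9.
  Sum: 144/7 − 36 + 177/5 − 38/3 + 12 + 9 = 2972/105.
Adding: ||u||_{H^1}^2 = 541/20 + 2972/105 = 23249/420.


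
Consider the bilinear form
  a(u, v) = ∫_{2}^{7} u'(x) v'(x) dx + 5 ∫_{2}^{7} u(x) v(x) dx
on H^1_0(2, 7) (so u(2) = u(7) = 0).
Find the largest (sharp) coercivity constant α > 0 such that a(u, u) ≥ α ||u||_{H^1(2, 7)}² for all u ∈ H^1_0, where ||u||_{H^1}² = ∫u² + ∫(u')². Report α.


α = 1

Coercivity of a(·,·) on H^1_0(2, 7) means a(u, u) ≥ α ||u||_{H^1}² for every u ∈ H^1_0.
The interval has length L = 5, and Poincaré/coercivity depend only on L. Here a(u, u) = ∫(u')² + (5)·∫u².
Here c = 5 ≥ 1, so a(u,u) = ∫(u')² + c∫u² ≥ ∫(u')² + ∫u² = ||u||_{H^1}², i.e. α = 1 works. No larger α is possible: a(u,u) ≥ α||u||_{H^1}² means (1−α)∫(u')² ≥ (α−c)∫u², and for the modes u_n = sin(nπ(x−x₀)/L) (x₀ the left endpoint) one has ∫u_n²/∫(u_n')² = (L/(nπ))² → 0, so a(u_n,u_n)/||u_n||_{H^1}² → 1. Hence the optimal constant is α = 1.
Therefore α = 1.


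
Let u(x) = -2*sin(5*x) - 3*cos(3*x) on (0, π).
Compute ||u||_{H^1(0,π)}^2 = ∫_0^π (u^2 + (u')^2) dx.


||u||_{H^1(0,π)}^2 = 97*π

u'(x) = 9*sin(3*x) - 10*cos(5*x).
Expand u² and (u')² and integrate term by term on (0, π), using: for integers n ≥ 1, ∫_0^π sin²(nx) dx = ∫_0^π cos²(nx) dx = π/2; for n ≠ n', ∫_0^π sin(nx)sin(n'x) dx = ∫_0^π cos(nx)cos(n'x) dx = 0; and by product-to-sum, ∫_0^π sin(nx)cos(n'x) dx = ½∫_0^π [sin((n+n')x) + sin((n−n')x)] dx, which is 0 when n+n' is even and 2n/(n²−n'²) when n+n' is odd (it need not vanish on (0, π)).
  u² squared terms: (-3)²·∫cos(3x)² dx = 9·π/2 = 9*π/2;  (-2)²·∫sin(5x)² dx = 4·π/2 = 2*π.
  u² cross terms: 2·(-3)·(-2)·∫cos(3x)·sin(5x) dx = 12·(0) = 0.
  So ∫_0^π u² dx = 9*π/2 + 2*π + 0 = 13*π/2.
  (u')² squared terms: (-10)²·∫cos(5x)² dx = 100·π/2 = 50*π;  (9)²·∫sin(3x)² dx = 81·π/2 = 81*π/2.
  (u')² cross terms: 2·(-10)·(9)·∫cos(5x)·sin(3x) dx = -180·(0) = 0.
  So ∫_0^π (u')² dx = 50*π + 81*π/2 + 0 = 181*π/2.
||u||_{H^1}^2 = (13*π/2) + (181*π/2) = 97*π.


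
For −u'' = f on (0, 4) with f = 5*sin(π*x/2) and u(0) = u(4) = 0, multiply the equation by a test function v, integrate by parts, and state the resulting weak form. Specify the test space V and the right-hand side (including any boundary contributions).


V = H^1_0(0, 4) (so v(0) = v(4) = 0); weak form: ∫_0^4 u'v' dx = ∫_0^4 (5*sin(π*x/2)) v dx for all v ∈ V.

Multiply both sides by a test function v and integrate from 0 to 4:
  ∫_0^4 −u''(x) v(x) dx = ∫_0^4 f(x) v(x) dx.
Integrate the LHS by parts once:
  ∫_0^4 −u'' v dx = −[u'(x) v(x)]_0^4 + ∫_0^4 u'(x) v'(x) dx.
Thus ∫_0^4 u'(x) v'(x) dx = ∫_0^4 f(x) v(x) dx + [u'(x) v(x)]_0^4.
Choose V so that boundary terms are either known or forced to vanish.
u is Dirichlet: u(0) = u(4) = 0. Let V = H^1_0(0, 4); then v(0) = v(4) = 0, and [u' v]_0^4 = 0.
Weak formulation: find u (satisfying any essential BC) such that ∫_0^4 u'(x) v'(x) dx = ∫_0^4 f v dx for all v ∈ V.
Substituting f(x) = 5*sin(π*x/2), the right-hand side is ∫_0^4 (5*sin(π*x/2)) v dx.


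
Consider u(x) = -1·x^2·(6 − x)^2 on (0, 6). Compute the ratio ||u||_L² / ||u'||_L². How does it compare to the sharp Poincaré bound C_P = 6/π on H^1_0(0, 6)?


||u||_L² / ||u'||_L² = sqrt(3) < C_P = 6/π.

u(x) = -1·x^2·(6 − x)^2, so u'(x) = 4*x*(-x^2 + 9*x - 18).
u(x) = -1·x^2·(6 − x)^2 vanishes at x = 0 and x = 6, so u ∈ H^1_0(0, 6). Differentiate via the product rule and integrate the resulting polynomials term by term.
  ∫_0^6 u² dx = ∫_0^6 (x^8 - 24*x^7 + 216*x^6 - 864*x^5 + 1296*x^4) dx. Term by term:
    ∫_0^6 x^8 dx = 1119744;  ∫_0^6 -24*x^7 dx = -5038848;  ∫_0^6 216*x^6 dx = 60466176/7;
    ∫_0^6 -864*x^5 dx = -6718464;  ∫_0^6 1296*x^4 dx = 10077696/5.
  Sum: 1119744 − 5038848 + 60466176/7 − 6718464 + 10077696/5 = 559872/35.
  ∫_0^6 (u')² dx = ∫_0^6 (16*x^6 - 288*x^5 + 1872*x^4 - 5184*x^3 + 5184*x^2) dx. Term by term:
    ∫_0^6 16*x^6 dx = 4478976/7;  ∫_0^6 -288*x^5 dx = -2239488;  ∫_0^6 1872*x^4 dx = 14556672/5;
    ∫_0^6 -5184*x^3 dx = -1679616;  ∫_0^6 5184*x^2 dx = 373248.
  Sum: 4478976/7 − 2239488 + 14556672/5 − 1679616 + 373248 = 186624/35.
∫_0^6 u² dx = 559872/35, so ||u||_L² = 432*sqrt(105)/35.
∫_0^6 (u')² dx = 186624/35, so ||u'||_L² = 432*sqrt(35)/35.
Ratio ||u||_L² / ||u'||_L² = sqrt(3).
Sharp Poincaré constant on H^1_0(0, 6) is C_P = L/π = 6/π, achieved by sin(π/6·x).
A polynomial bump cannot attain the sharp Poincaré constant (only the first sine eigenfunction does), so the ratio is strictly less than C_P, consistent with ||u||_L² ≤ C_P ||u'||_L².


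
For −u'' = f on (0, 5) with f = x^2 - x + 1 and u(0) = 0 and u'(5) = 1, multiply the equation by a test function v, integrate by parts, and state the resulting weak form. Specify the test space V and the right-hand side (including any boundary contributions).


V = {v ∈ H^1(0, 5) : v(0) = 0} (test functions vanish at x = 0 where u is specified); weak form: ∫_0^5 u'v' dx = ∫_0^5 (x^2 - x + 1) v dx + v(5) for all v ∈ V.

Multiply both sides by a test function v and integrate from 0 to 5:
  ∫_0^5 −u''(x) v(x) dx = ∫_0^5 f(x) v(x) dx.
Integrate the LHS by parts once:
  ∫_0^5 −u'' v dx = −[u'(x) v(x)]_0^5 + ∫_0^5 u'(x) v'(x) dx.
Thus ∫_0^5 u'(x) v'(x) dx = ∫_0^5 f(x) v(x) dx + [u'(x) v(x)]_0^5.
Choose V so that boundary terms are either known or forced to vanish.
Mixed BC: u(0) = 0 (Dirichlet) and u'(5) = 1 (Neumann). Define V = {v ∈ H^1(0, 5) : v(0) = 0}. Then [u' v]_0^5 = u'(5)·v(5) − u'(0)·0 = v(5).
Weak formulation: find u (satisfying any essential BC) such that ∫_0^5 u'(x) v'(x) dx = ∫_0^5 f v dx + v(5) for all v ∈ V (Dirichlet at 0 absorbed into V; Neumann datum at x = 5 contributes the boundary term).
Substituting f(x) = x^2 - x + 1, the right-hand side is ∫_0^5 (x^2 - x + 1) v dx + v(5).


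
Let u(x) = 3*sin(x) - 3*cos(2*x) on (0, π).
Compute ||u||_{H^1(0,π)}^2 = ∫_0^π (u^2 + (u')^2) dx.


||u||_{H^1(0,π)}^2 = 60 + 63*π/2

u'(x) = 6*sin(2*x) + 3*cos(x).
Expand u² and (u')² and integrate term by term on (0, π), using: for integers n ≥ 1, ∫_0^π sin²(nx) dx = ∫_0^π cos²(nx) dx = π/2; for n ≠ n', ∫_0^π sin(nx)sin(n'x) dx = ∫_0^π cos(nx)cos(n'x) dx = 0; and by product-to-sum, ∫_0^π sin(nx)cos(n'x) dx = ½∫_0^π [sin((n+n')x) + sin((n−n')x)] dx, which is 0 when n+n' is even and 2n/(n²−n'²) when n+n' is odd (it need not vanish on (0, π)).
  u² squared terms: (-3)²·∫cos(2x)² dx = 9·π/2 = 9*π/2;  (3)²·∫sin(x)² dx = 9·π/2 = 9*π/2.
  u² cross terms: 2·(-3)·(3)·∫cos(2x)·sin(x) dx = -18·(-2/3) = 12.
  So ∫_0^π u² dx = 9*π/2 + 9*π/2 + 12 = 12 + 9*π.
  (u')² squared terms: (3)²·∫cos(x)² dx = 9·π/2 = 9*π/2;  (6)²·∫sin(2x)² dx = 36·π/2 = 18*π.
  (u')² cross terms: 2·(3)·(6)·∫cos(x)·sin(2x) dx = 36·(4/3) = 48.
  So ∫_0^π (u')² dx = 9*π/2 + 18*π + 48 = 48 + 45*π/2.
||u||_{H^1}^2 = (12 + 9*π) + (48 + 45*π/2) = 60 + 63*π/2.


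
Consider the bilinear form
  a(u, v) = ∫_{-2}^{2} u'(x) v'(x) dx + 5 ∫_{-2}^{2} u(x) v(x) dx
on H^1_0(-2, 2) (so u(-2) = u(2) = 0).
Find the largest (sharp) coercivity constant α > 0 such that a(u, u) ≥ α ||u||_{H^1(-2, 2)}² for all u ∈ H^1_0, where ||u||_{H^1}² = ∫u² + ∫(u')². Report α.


α = 1

Coercivity of a(·,·) on H^1_0(-2, 2) means a(u, u) ≥ α ||u||_{H^1}² for every u ∈ H^1_0.
The interval has length L = 4, and Poincaré/coercivity depend only on L. Here a(u, u) = ∫(u')² + (5)·∫u².
Here c = 5 ≥ 1, so a(u,u) = ∫(u')² + c∫u² ≥ ∫(u')² + ∫u² = ||u||_{H^1}², i.e. α = 1 works. No larger α is possible: a(u,u) ≥ α||u||_{H^1}² means (1−α)∫(u')² ≥ (α−c)∫u², and for the modes u_n = sin(nπ(x−x₀)/L) (x₀ the left endpoint) one has ∫u_n²/∫(u_n')² = (L/(nπ))² → 0, so a(u_n,u_n)/||u_n||_{H^1}² → 1. Hence the optimal constant is α = 1.
Therefore α = 1.


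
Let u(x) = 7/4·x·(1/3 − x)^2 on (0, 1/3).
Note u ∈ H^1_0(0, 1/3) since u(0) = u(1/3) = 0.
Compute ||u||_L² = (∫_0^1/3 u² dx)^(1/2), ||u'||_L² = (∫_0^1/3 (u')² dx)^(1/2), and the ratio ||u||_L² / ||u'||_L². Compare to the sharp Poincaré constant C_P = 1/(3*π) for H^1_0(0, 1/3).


||u||_L² / ||u'||_L² = sqrt(14)/42 < C_P = 1/(3*π).

u(x) = 7/4·x·(1/3 − x)^2, so u'(x) = 21*x^2/4 - 7*x/3 + 7/36.
u(x) = 7/4·x·(1/3 − x)^2 vanishes at x = 0 and x = 1/3, so u ∈ H^1_0(0, 1/3). Differentiate via the product rule and integrate the resulting polynomials term by term.
  ∫_0^1/3 u² dx = ∫_0^1/3 (49*x^6/16 - 49*x^5/12 + 49*x^4/24 - 49*x^3/108 + 49*x^2/1296) dx. Term by term:
    ∫_0^1/3 49*x^6/16 dx = 7/34992;  ∫_0^1/3 -49*x^5/12 dx = -49/52488;  ∫_0^1/3 49*x^4/24 dx = 49/29160;
    ∫_0^1/3 -49*x^3/108 dx = -49/34992;  ∫_0^1/3 49*x^2/1296 dx = 49/104976.
  Sum: 7/34992 − 49/52488 + 49/29160 − 49/34992 + 49/104976 = 7/524880.
  ∫_0^1/3 (u')² dx = ∫_0^1/3 (441*x^4/16 - 49*x^3/2 + 539*x^2/72 - 49*x/54 + 49/1296) dx. Term by term:
    ∫_0^1/3 441*x^4/16 dx = 49/2160;  ∫_0^1/3 -49*x^3/2 dx = -49/648;  ∫_0^1/3 539*x^2/72 dx = 539/5832;
    ∫_0^1/3 -49*x/54 dx = -49/972;  ∫_0^1/3 49/1296 dx = 49/3888.
  Sum: 49/2160 − 49/648 + 539/5832 − 49/972 + 49/3888 = 49/29160.
∫_0^1/3 u² dx = 7/524880, so ||u||_L² = sqrt(35)/1620.
∫_0^1/3 (u')² dx = 49/29160, so ||u'||_L² = 7*sqrt(10)/540.
Ratio ||u||_L² / ||u'||_L² = sqrt(14)/42.
Sharp Poincaré constant on H^1_0(0, 1/3) is C_P = L/π = 1/(3*π), achieved by sin(3*π·x).
A polynomial bump cannot attain the sharp Poincaré constant (only the first sine eigenfunction does), so the ratio is strictly less than C_P, consistent with ||u||_L² ≤ C_P ||u'||_L².


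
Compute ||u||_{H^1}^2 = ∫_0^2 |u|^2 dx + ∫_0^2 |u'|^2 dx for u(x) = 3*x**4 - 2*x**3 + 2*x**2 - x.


||u||_{H^1}^2 = 14166/7

The H^1 norm (squared) on an interval (0, L) is
  ||u||_{H^1}^2 = ∫_0^L u(x)^2 dx + ∫_0^L u'(x)^2 dx.
Compute u'(x) = 12*x**3 - 6*x**2 + 4*x - 1.
Then u(x)^2 = 9*x**8 - 12*x**7 + 16*x**6 - 14*x**5 + 8*x**4 - 4*x**3 + x**2 and u'(x)^2 = 144*x**6 - 144*x**5 + 132*x**4 - 72*x**3 + 28*x**2 - 8*x + 1.
Integrate each monomial from 0 to 2 using ∫_0^2 c·x^n dx = c·2^(n+1)/(n+1):
  ∫_0^2 u(x)^2 dx = ∫_0^2 (9*x^8 - 12*x^7 + 16*x^6 - 14*x^5 + 8*x^4 - 4*x^3 + x^2) dx. Term by term:
    ∫_0^2 9*x^8 dx = 512;  ∫_0^2 -12*x^7 dx = -384;  ∫_0^2 16*x^6 dx = 2048/7;
    ∫_0^2 -14*x^5 dx = -448/3;  ∫_0^2 8*x^4 dx = 256/5;  ∫_0^2 -4*x^3 dx = -16;
    ∫_0^2 x^2 dx = 8/3.
  Sum: 512 − 384 + 2048/7 − 448/3 + 256/5 − 16 + 8/3 = 32456/105.
  ∫_0^2 u'(x)^2 dx = ∫_0^2 (144*x^6 - 144*x^5 + 132*x^4 - 72*x^3 + 28*x^2 - 8*x + 1) dx. Term by term:
    ∫_0^2 144*x^6 dx = 18432/7;  ∫_0^2 -144*x^5 dx = -1536;  ∫_0^2 132*x^4 dx = 4224/5;
    ∫_0^2 -72*x^3 dx = -288;  ∫_0^2 28*x^2 dx = 224/3;  ∫_0^2 -8*x dx = -16;
    ∫_0^2 1 dx = 2.
  Sum: 18432/7 − 1536 + 4224/5 − 288 + 224/3 − 16 + 2 = 180034/105.
Adding: ||u||_{H^1}^2 = 32456/105 + 180034/105 = 14166/7.


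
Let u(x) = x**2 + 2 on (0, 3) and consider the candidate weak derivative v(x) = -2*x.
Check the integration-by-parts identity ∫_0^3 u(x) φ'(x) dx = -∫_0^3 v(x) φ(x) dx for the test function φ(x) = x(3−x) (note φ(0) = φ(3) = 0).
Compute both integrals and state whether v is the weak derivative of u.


LHS = -27/2, RHS = 27/2. No, v is not the weak derivative of u.

u(x) = x**2 + 2, classical derivative u'(x) = 2*x.
φ(x) = x(3−x), so φ'(x) = 3 - 2*x.
Note φ(0) = φ(3) = 0, so the boundary term u·φ vanishes.
LHS = ∫_0^3 u(x) φ'(x) dx = ∫_0^3 (-2*x^3 + 3*x^2 - 4*x + 6) dx. Term by term:
  ∫_0^3 -2*x^3 dx = -81/2;  ∫_0^3 3*x^2 dx = 27;  ∫_0^3 -4*x dx = -18;
  ∫_0^3 6 dx = 18.
Sum: -81/2 + 27 − 18 + 18 = -27/2.
So LHS = -27/2.
∫_0^3 v(x) φ(x) dx = ∫_0^3 (2*x^3 - 6*x^2) dx. Term by term:
  ∫_0^3 2*x^3 dx = 81/2;  ∫_0^3 -6*x^2 dx = -54.
Sum: 81/2 − 54 = -27/2.
So RHS = -∫_0^3 v(x) φ(x) dx = 27/2.
LHS − RHS = -27 ≠ 0, so the identity fails.
(For a valid weak derivative the identity must hold for EVERY test function, in particular this one. The failure shows v is NOT the weak derivative of u.)
Correct weak derivative would be u'(x) = 2*x.


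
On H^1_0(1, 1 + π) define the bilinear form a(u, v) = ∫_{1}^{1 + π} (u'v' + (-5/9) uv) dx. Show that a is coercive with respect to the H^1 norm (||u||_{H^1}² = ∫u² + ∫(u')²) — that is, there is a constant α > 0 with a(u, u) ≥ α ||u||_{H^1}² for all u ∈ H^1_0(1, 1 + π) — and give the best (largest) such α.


α = 2/9

Coercivity of a(·,·) on H^1_0(1, 1 + π) means a(u, u) ≥ α ||u||_{H^1}² for every u ∈ H^1_0.
The interval has length L = π, and Poincaré/coercivity depend only on L. Here a(u, u) = ∫(u')² + (-5/9)·∫u².
Here c = -5/9 < 0 with |c| < (π/L)² = 1, so coercivity still holds. The condition a(u,u) ≥ α||u||_{H^1}² reads (1−α)∫(u')² ≥ (α−c)∫u². Any admissible α is ≤ 1 (rapidly oscillating u have ∫u²/∫(u')² → 0), and α = 1 would force 0 ≥ (1−c)∫u², impossible since c < 1; so 1−α > 0. By the sharp Poincaré inequality on H^1_0 of an interval of length L, ∫(u')² ≥ (π/L)²∫u² with equality for the first sine mode sin(π(x−x₀)/L) (x₀ the left endpoint), so the inequality holds for all u iff (1−α)(π/L)² ≥ α − c, i.e. α ≤ ((π/L)² + c)/((π/L)² + 1) = (1 + c(L/π)²)/(1 + (L/π)²). (Direct route, valid since c ≤ 0: Poincaré gives c∫u² ≥ c(L/π)²∫(u')², so a(u,u) ≥ (1 + c(L/π)²)∫(u')², while ||u||_{H^1}² ≤ (1 + (L/π)²)∫(u')²; dividing yields the same α.) With (π/L)² = 1 and c = -5/9, the largest admissible constant is α = ((π/L)² + c)/((π/L)² + 1).
Simplifying, α = 2/9.


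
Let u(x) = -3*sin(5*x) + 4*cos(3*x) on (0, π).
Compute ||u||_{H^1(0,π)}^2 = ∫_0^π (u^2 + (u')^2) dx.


||u||_{H^1(0,π)}^2 = 197*π

u'(x) = -12*sin(3*x) - 15*cos(5*x).
Expand u² and (u')² and integrate term by term on (0, π), using: for integers n ≥ 1, ∫_0^π sin²(nx) dx = ∫_0^π cos²(nx) dx = π/2; for n ≠ n', ∫_0^π sin(nx)sin(n'x) dx = ∫_0^π cos(nx)cos(n'x) dx = 0; and by product-to-sum, ∫_0^π sin(nx)cos(n'x) dx = ½∫_0^π [sin((n+n')x) + sin((n−n')x)] dx, which is 0 when n+n' is even and 2n/(n²−n'²) when n+n' is odd (it need not vanish on (0, π)).
  u² squared terms: (-3)²·∫sin(5x)² dx = 9·π/2 = 9*π/2;  (4)²·∫cos(3x)² dx = 16·π/2 = 8*π.
  u² cross terms: 2·(-3)·(4)·∫sin(5x)·cos(3x) dx = -24·(0) = 0.
  So ∫_0^π u² dx = 9*π/2 + 8*π + 0 = 25*π/2.
  (u')² squared terms: (-15)²·∫cos(5x)² dx = 225·π/2 = 225*π/2;  (-12)²·∫sin(3x)² dx = 144·π/2 = 72*π.
  (u')² cross terms: 2·(-15)·(-12)·∫cos(5x)·sin(3x) dx = 360·(0) = 0.
  So ∫_0^π (u')² dx = 225*π/2 + 72*π + 0 = 369*π/2.
||u||_{H^1}^2 = (25*π/2) + (369*π/2) = 197*π.


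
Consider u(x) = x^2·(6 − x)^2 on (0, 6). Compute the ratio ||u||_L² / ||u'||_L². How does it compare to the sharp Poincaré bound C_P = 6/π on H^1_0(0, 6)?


||u||_L² / ||u'||_L² = sqrt(3) < C_P = 6/π.

u(x) = x^2·(6 − x)^2, so u'(x) = 4*x*(x - 6)*(x - 3).
u(x) = x^2·(6 − x)^2 vanishes at x = 0 and x = 6, so u ∈ H^1_0(0, 6). Differentiate via the product rule and integrate the resulting polynomials term by term.
  ∫_0^6 u² dx = ∫_0^6 (x^8 - 24*x^7 + 216*x^6 - 864*x^5 + 1296*x^4) dx. Term by term:
    ∫_0^6 x^8 dx = 1119744;  ∫_0^6 -24*x^7 dx = -5038848;  ∫_0^6 216*x^6 dx = 60466176/7;
    ∫_0^6 -864*x^5 dx = -6718464;  ∫_0^6 1296*x^4 dx = 10077696/5.
  Sum: 1119744 − 5038848 + 60466176/7 − 6718464 + 10077696/5 = 559872/35.
  ∫_0^6 (u')² dx = ∫_0^6 (16*x^6 - 288*x^5 + 1872*x^4 - 5184*x^3 + 5184*x^2) dx. Term by term:
    ∫_0^6 16*x^6 dx = 4478976/7;  ∫_0^6 -288*x^5 dx = -2239488;  ∫_0^6 1872*x^4 dx = 14556672/5;
    ∫_0^6 -5184*x^3 dx = -1679616;  ∫_0^6 5184*x^2 dx = 373248.
  Sum: 4478976/7 − 2239488 + 14556672/5 − 1679616 + 373248 = 186624/35.
∫_0^6 u² dx = 559872/35, so ||u||_L² = 432*sqrt(105)/35.
∫_0^6 (u')² dx = 186624/35, so ||u'||_L² = 432*sqrt(35)/35.
Ratio ||u||_L² / ||u'||_L² = sqrt(3).
Sharp Poincaré constant on H^1_0(0, 6) is C_P = L/π = 6/π, achieved by sin(π/6·x).
A polynomial bump cannot attain the sharp Poincaré constant (only the first sine eigenfunction does), so the ratio is strictly less than C_P, consistent with ||u||_L² ≤ C_P ||u'||_L².
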